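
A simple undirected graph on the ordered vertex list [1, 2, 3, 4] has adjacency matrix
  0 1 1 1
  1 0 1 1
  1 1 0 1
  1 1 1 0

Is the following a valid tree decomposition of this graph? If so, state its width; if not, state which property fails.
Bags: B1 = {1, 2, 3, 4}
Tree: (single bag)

Yes; width 3.

Vertex coverage: the bags together contain {1, 2, 3, 4}, the full vertex set. Edge coverage: each edge of G has both endpoints in at least one bag. Running intersection: for every vertex, the bags containing it form a connected subtree. All three properties hold, so this is a valid tree decomposition of width max|bag| − 1 = 3, and hence tw(G) ≤ 3.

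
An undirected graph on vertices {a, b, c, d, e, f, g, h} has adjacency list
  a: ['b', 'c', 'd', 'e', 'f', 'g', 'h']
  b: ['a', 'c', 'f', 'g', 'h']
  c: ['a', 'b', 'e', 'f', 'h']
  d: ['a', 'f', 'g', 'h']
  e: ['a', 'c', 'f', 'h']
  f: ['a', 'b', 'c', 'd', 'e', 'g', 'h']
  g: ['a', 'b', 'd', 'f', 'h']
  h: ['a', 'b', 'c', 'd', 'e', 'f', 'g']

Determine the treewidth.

A width-4 tree decomposition is:
Bags: B1 = {a, d, f, g, h}  B2 = {a, b, f, g, h}  B3 = {a, b, c, f, h}  B4 = {a, c, e, f, h}
Tree: B1–B2, B2–B3, B3–B4
Each bag holds 5 vertices, so the decomposition has width 4, which upper-bounds the treewidth. Conversely, {a, d, f, g, h} is a clique of size 5, and the vertices of any clique must share a bag in every tree decomposition; so some bag has ≥ 5 vertices and tw(G) ≥ 4. The upper and lower bounds meet at 4, so that is the treewidth.

4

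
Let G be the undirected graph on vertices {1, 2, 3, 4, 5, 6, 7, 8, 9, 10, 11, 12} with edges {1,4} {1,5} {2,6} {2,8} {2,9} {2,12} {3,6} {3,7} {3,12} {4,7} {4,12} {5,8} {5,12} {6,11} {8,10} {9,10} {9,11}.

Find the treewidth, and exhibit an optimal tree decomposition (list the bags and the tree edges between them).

Every bag has size at most 4, so the width is 4 − 1 = 3 and tw(G) ≤ 3. For the lower bound: the 4 vertex sets {9,10,11}, {6}, {2}, {3,5,8,12} are disjoint, each induces a connected subgraph, and every pair is joined by at least one edge of G. Contracting each set to a single vertex therefore yields K_{4} as a minor, and since treewidth is minor-monotone, tw(G) ≥ tw(K_{4}) = 3. Combining the bounds, tw(G) = 3.

Treewidth 3.
One such decomposition:
Bags: B1 = {6, 9, 10, 11}  B2 = {2, 6, 9, 10}  B3 = {2, 6, 8, 10}  B4 = {2, 3, 6, 8}  B5 = {2, 3, 8, 12}  B6 = {3, 5, 8, 12}  B7 = {3, 5, 7, 12}  B8 = {4, 5, 7, 12}  B9 = {1, 4, 5, 7}
Tree: B1–B2, B2–B3, B3–B4, B4–B5, B5–B6, B6–B7, B7–B8, B8–B9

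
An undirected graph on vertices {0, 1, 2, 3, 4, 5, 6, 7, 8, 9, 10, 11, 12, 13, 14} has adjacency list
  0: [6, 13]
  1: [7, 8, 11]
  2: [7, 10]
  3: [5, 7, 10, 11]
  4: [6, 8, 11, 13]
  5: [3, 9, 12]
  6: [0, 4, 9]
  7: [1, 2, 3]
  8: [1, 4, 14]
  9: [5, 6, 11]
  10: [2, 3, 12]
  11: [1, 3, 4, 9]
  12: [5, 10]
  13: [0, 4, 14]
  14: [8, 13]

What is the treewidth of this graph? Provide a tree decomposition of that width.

Treewidth 3.
Bags: B1 = {2, 5, 10, 12}  B2 = {2, 3, 5, 10}  B3 = {2, 3, 5, 7}  B4 = {3, 5, 7, 9}  B5 = {3, 7, 9, 11}  B6 = {1, 7, 9, 11}  B7 = {1, 6, 9, 11}  B8 = {1, 4, 6, 11}  B9 = {1, 4, 6, 8}  B10 = {0, 4, 6, 8}  B11 = {0, 4, 8, 13}  B12 = {0, 8, 13, 14}
Tree: B1–B2, B2–B3, B3–B4, B4–B5, B5–B6, B6–B7, B7–B8, B8–B9, B9–B10, B10–B11, B11–B12

The largest bag has 4 vertices, giving width 3; this decomposition certifies tw(G) ≤ 3. For the lower bound: the 4 vertex sets {2,10,12}, {5}, {3}, {1,7,9,11} are disjoint, each induces a connected subgraph, and every pair is joined by at least one edge of G. Contracting each set to a single vertex therefore yields K_{4} as a minor, and since treewidth is minor-monotone, tw(G) ≥ tw(K_{4}) = 3. The upper and lower bounds meet at 3, so that is the treewidth.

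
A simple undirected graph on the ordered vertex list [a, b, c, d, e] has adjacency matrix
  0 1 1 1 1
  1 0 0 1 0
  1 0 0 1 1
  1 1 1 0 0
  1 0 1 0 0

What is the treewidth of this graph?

A width-2 tree decomposition is:
Bags: B1 = {a, c, e}  B2 = {a, c, d}  B3 = {a, b, d}
Tree: B1–B2, B2–B3
Each bag holds 3 vertices, so the decomposition has width 2, which upper-bounds the treewidth. For the lower bound, the 3 vertices {a, c, d} are pairwise adjacent, and any tree decomposition puts a clique entirely inside one bag — forcing width ≥ 2. Combining the bounds, tw(G) = 2.

2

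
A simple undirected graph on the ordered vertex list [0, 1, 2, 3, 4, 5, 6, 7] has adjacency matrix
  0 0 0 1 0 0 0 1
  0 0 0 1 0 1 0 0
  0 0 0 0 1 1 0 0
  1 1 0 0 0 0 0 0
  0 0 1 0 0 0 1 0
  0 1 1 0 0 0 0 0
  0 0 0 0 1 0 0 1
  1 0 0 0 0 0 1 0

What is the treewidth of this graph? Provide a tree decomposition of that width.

The largest bag has 3 vertices, giving width 2; this decomposition certifies tw(G) ≤ 2. For the lower bound, G contains the cycle 6–4–2–5–1–3–0–7–6, so G is not a forest; only forests have treewidth ≤ 1, hence tw(G) ≥ 2. Hence tw(G) = 2 exactly.

Treewidth 2.
One such decomposition:
Bags: B1 = {2, 4, 6}  B2 = {2, 5, 6}  B3 = {1, 5, 6}  B4 = {1, 3, 6}  B5 = {0, 3, 6}  B6 = {0, 6, 7}
Tree: B1–B2, B2–B3, B3–B4, B4–B5, B5–B6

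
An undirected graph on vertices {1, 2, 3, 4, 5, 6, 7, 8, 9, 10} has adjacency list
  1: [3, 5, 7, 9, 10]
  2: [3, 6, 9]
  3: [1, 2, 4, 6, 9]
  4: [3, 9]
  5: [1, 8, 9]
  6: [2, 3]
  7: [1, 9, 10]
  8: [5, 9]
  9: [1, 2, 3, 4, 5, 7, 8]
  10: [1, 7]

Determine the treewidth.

A width-2 tree decomposition is:
Bags: B1 = {1, 3, 9}  B2 = {1, 7, 9}  B3 = {2, 3, 9}  B4 = {2, 3, 6}  B5 = {3, 4, 9}  B6 = {1, 5, 9}  B7 = {5, 8, 9}  B8 = {1, 7, 10}
Tree: B1–B2, B1–B3, B3–B4, B3–B5, B2–B6, B6–B7, B2–B8
Every bag has size at most 3, so the width is 3 − 1 = 2 and tw(G) ≤ 2. Conversely, {5, 8, 9} is a clique of size 3, and the vertices of any clique must share a bag in every tree decomposition; so some bag has ≥ 3 vertices and tw(G) ≥ 2. Hence tw(G) = 2 exactly.

2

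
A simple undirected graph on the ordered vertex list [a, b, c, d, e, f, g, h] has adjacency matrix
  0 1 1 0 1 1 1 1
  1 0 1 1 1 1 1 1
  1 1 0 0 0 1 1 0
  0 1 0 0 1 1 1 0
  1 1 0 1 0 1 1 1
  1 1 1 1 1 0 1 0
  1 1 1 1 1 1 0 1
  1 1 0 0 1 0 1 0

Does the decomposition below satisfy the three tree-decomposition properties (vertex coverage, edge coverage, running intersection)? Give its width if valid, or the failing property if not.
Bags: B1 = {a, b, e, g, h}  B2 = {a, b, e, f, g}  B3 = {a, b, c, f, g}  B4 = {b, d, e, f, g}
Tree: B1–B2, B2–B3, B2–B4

Vertex coverage: the bags together contain {a, b, c, d, e, f, g, h}, the full vertex set. Edge coverage: each edge of G has both endpoints in at least one bag. Running intersection: for every vertex, the bags containing it form a connected subtree. All three properties hold, so this is a valid tree decomposition of width max|bag| − 1 = 4, and hence tw(G) ≤ 4.

Yes; width 4.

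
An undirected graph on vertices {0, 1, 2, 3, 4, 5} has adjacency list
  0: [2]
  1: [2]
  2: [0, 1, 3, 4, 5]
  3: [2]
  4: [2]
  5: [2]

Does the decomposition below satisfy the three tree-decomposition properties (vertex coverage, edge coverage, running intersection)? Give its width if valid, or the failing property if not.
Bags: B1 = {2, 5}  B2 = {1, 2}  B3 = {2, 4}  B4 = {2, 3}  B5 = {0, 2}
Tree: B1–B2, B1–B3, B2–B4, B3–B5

Checking the three conditions: (i) the bags cover all of {0, 1, 2, 3, 4, 5}; (ii) for each edge, some bag contains both endpoints; (iii) the bags containing any fixed vertex form a subtree. All hold, so the decomposition is valid with width 2 − 1 = 1.

Yes; width 1.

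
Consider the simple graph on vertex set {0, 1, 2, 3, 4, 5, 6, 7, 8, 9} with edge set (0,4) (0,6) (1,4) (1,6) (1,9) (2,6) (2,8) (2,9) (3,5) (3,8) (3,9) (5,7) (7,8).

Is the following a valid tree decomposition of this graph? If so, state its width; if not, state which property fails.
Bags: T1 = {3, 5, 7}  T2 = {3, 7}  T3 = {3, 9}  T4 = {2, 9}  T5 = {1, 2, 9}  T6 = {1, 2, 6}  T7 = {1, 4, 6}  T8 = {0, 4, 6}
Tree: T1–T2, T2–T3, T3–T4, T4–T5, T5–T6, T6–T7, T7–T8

A tree decomposition must satisfy three properties: every vertex lies in some bag; for every edge, both endpoints lie together in some bag; and for every vertex, the bags containing it form a connected subtree. Here vertex 8 appears in no bag, so the decomposition is invalid.

No — vertex 8 appears in no bag.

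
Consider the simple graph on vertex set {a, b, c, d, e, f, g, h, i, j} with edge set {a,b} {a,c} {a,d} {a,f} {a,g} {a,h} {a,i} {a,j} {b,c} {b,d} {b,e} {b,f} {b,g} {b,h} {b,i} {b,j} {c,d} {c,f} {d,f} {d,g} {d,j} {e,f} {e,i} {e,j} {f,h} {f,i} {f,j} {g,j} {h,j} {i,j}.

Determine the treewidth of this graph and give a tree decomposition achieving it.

Treewidth 4.
Bags: B1 = {a, b, f, i, j}  B2 = {a, b, d, f, j}  B3 = {a, b, f, h, j}  B4 = {a, b, d, g, j}  B5 = {b, e, f, i, j}  B6 = {a, b, c, d, f}
Tree: B1–B2, B2–B3, B2–B4, B1–B5, B2–B6

Every bag has size at most 5, so the width is 5 − 1 = 4 and tw(G) ≤ 4. On the other hand G contains the 5-clique {a, b, d, g, j}. A clique must lie in a single bag of any decomposition, so no decomposition can have width below 4. Combining the bounds, tw(G) = 4.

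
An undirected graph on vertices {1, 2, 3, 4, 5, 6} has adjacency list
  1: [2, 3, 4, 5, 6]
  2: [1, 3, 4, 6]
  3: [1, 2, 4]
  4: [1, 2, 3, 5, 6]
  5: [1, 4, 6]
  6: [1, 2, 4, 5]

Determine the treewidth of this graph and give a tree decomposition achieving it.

Treewidth 3.
Bags: B1 = {1, 4, 5, 6}  B2 = {1, 2, 4, 6}  B3 = {1, 2, 3, 4}
Tree: B1–B2, B2–B3

The largest bag has 4 vertices, giving width 3; this decomposition certifies tw(G) ≤ 3. On the other hand G contains the 4-clique {1, 2, 3, 4}. A clique must lie in a single bag of any decomposition, so no decomposition can have width below 3. Therefore the treewidth is 3.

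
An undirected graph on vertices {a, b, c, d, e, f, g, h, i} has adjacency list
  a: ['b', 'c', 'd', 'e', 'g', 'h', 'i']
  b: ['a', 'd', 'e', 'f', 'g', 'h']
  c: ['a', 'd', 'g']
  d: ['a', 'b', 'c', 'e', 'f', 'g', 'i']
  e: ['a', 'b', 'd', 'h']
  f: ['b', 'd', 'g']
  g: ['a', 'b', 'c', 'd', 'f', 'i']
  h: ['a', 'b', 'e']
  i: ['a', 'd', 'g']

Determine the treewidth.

A width-3 tree decomposition is:
Bags: B1 = {a, b, d, g}  B2 = {a, c, d, g}  B3 = {a, d, g, i}  B4 = {b, d, f, g}  B5 = {a, b, d, e}  B6 = {a, b, e, h}
Tree: B1–B2, B2–B3, B1–B4, B1–B5, B5–B6
The largest bag has 4 vertices, giving width 3; this decomposition certifies tw(G) ≤ 3. For the lower bound, the 4 vertices {a, c, d, g} are pairwise adjacent, and any tree decomposition puts a clique entirely inside one bag — forcing width ≥ 3. Combining the bounds, tw(G) = 3.

3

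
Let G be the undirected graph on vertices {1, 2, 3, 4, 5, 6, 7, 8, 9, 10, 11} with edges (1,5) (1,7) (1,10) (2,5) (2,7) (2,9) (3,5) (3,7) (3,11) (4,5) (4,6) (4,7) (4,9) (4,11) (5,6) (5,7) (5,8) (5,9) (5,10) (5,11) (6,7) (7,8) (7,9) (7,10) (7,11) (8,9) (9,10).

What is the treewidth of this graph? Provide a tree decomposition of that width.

Treewidth 3.
Bags: B1 = {4, 5, 7, 9}  B2 = {4, 5, 7, 11}  B3 = {5, 7, 8, 9}  B4 = {5, 7, 9, 10}  B5 = {2, 5, 7, 9}  B6 = {1, 5, 7, 10}  B7 = {3, 5, 7, 11}  B8 = {4, 5, 6, 7}
Tree: B1–B2, B1–B3, B1–B4, B3–B5, B4–B6, B2–B7, B2–B8

Every bag has size at most 4, so the width is 4 − 1 = 3 and tw(G) ≤ 3. On the other hand G contains the 4-clique {1, 5, 7, 10}. A clique must lie in a single bag of any decomposition, so no decomposition can have width below 3. Combining the bounds, tw(G) = 3.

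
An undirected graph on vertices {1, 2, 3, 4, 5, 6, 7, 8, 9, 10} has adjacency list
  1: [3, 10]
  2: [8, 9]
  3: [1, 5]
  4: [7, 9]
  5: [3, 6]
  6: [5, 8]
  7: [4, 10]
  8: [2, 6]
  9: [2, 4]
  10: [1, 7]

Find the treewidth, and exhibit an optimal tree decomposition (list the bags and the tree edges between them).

The largest bag has 3 vertices, giving width 2; this decomposition certifies tw(G) ≤ 2. The edges 3–1–10–7–4–9–2–8–6–5–3 form a cycle, so G is not a tree and its treewidth is at least 2. Therefore the treewidth is 2.

Treewidth 2.
One optimal decomposition is:
Bags: B1 = {1, 3, 10}  B2 = {3, 7, 10}  B3 = {3, 4, 7}  B4 = {3, 4, 9}  B5 = {2, 3, 9}  B6 = {2, 3, 8}  B7 = {3, 6, 8}  B8 = {3, 5, 6}
Tree: B1–B2, B2–B3, B3–B4, B4–B5, B5–B6, B6–B7, B7–B8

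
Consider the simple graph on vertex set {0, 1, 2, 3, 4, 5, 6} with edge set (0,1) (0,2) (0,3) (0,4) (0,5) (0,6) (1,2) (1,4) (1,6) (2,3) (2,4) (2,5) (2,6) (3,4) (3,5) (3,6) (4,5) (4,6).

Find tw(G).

4

A width-4 tree decomposition is:
Bags: B1 = {0, 2, 3, 4, 5}  B2 = {0, 2, 3, 4, 6}  B3 = {0, 1, 2, 4, 6}
Tree: B1–B2, B2–B3
Each bag holds 5 vertices, so the decomposition has width 4, which upper-bounds the treewidth. On the other hand G contains the 5-clique {0, 1, 2, 4, 6}. A clique must lie in a single bag of any decomposition, so no decomposition can have width below 4. Therefore the treewidth is 4.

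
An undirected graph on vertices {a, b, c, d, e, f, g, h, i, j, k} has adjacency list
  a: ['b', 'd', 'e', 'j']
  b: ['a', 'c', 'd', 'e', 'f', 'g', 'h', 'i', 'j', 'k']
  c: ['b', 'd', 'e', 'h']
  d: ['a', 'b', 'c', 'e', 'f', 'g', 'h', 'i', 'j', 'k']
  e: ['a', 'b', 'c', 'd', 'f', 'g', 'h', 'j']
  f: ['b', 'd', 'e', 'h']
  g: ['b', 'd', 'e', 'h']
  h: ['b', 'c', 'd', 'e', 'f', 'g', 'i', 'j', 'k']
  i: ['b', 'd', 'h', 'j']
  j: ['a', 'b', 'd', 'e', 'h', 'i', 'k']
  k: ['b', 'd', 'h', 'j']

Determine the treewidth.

4

A width-4 tree decomposition is:
Bags: B1 = {b, d, e, h, j}  B2 = {b, d, h, i, j}  B3 = {b, c, d, e, h}  B4 = {a, b, d, e, j}  B5 = {b, d, e, f, h}  B6 = {b, d, h, j, k}  B7 = {b, d, e, g, h}
Tree: B1–B2, B1–B3, B1–B4, B1–B5, B1–B6, B1–B7
The largest bag has 5 vertices, giving width 4; this decomposition certifies tw(G) ≤ 4. For the lower bound, the 5 vertices {b, d, e, g, h} are pairwise adjacent, and any tree decomposition puts a clique entirely inside one bag — forcing width ≥ 4. Hence tw(G) = 4 exactly.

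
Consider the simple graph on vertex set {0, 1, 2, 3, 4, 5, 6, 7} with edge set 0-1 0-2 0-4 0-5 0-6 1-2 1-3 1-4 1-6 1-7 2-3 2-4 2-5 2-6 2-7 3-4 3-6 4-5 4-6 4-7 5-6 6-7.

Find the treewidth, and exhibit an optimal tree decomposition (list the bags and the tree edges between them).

The largest bag has 5 vertices, giving width 4; this decomposition certifies tw(G) ≤ 4. Conversely, {0, 1, 2, 4, 6} is a clique of size 5, and the vertices of any clique must share a bag in every tree decomposition; so some bag has ≥ 5 vertices and tw(G) ≥ 4. Combining the bounds, tw(G) = 4.

Treewidth 4.
One optimal decomposition is:
Bags: B1 = {0, 1, 2, 4, 6}  B2 = {1, 2, 4, 6, 7}  B3 = {0, 2, 4, 5, 6}  B4 = {1, 2, 3, 4, 6}
Tree: B1–B2, B1–B3, B1–B4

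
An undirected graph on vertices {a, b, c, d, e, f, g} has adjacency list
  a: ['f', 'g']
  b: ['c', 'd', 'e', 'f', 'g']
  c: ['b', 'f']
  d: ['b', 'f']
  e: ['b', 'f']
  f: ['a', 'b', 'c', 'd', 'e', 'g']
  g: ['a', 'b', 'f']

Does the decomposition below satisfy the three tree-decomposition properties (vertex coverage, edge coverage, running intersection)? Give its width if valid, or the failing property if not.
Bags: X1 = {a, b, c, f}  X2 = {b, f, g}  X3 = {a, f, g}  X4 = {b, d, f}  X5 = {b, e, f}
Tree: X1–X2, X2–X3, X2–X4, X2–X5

A tree decomposition must satisfy three properties: every vertex lies in some bag; for every edge, both endpoints lie together in some bag; and for every vertex, the bags containing it form a connected subtree. Here bags containing vertex a are not connected in the tree, so the decomposition is invalid.

No — bags containing vertex a are not connected in the tree.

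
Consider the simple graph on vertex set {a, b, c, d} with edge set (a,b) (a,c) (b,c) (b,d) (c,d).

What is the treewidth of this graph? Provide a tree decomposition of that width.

Treewidth 2.
One optimal decomposition is:
Bags: B1 = {b, c, d}  B2 = {a, b, c}
Tree: B1–B2

Each bag holds 3 vertices, so the decomposition has width 2, which upper-bounds the treewidth. On the other hand G contains the 3-clique {b, c, d}. A clique must lie in a single bag of any decomposition, so no decomposition can have width below 2. Hence tw(G) = 2 exactly.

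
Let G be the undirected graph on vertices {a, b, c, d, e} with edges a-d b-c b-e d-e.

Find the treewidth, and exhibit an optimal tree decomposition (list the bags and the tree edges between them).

The largest bag has 2 vertices, giving width 1; this decomposition certifies tw(G) ≤ 1. Since G has at least one edge (e.g. a–d), it is not an edgeless graph, so tw(G) ≥ 1. Therefore the treewidth is 1.

Treewidth 1.
One optimal decomposition is:
Bags: B1 = {a, d}  B2 = {d, e}  B3 = {b, e}  B4 = {b, c}
Tree: B1–B2, B2–B3, B3–B4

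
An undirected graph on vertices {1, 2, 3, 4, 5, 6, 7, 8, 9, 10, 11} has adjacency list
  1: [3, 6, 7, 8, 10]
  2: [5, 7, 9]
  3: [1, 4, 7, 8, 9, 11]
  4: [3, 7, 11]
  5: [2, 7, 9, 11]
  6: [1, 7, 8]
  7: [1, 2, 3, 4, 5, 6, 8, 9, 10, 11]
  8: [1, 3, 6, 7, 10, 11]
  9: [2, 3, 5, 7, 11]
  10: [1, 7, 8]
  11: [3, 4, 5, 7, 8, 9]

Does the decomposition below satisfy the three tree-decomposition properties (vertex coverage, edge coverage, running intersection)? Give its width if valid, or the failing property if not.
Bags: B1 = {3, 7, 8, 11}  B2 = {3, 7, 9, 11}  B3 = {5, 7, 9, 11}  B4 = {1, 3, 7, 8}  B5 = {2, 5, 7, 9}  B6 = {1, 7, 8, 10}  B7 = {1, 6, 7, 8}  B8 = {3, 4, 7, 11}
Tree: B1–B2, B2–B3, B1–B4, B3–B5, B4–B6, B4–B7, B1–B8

Vertex coverage: the bags together contain {1, 2, 3, 4, 5, 6, 7, 8, 9, 10, 11}, the full vertex set. Edge coverage: each edge of G has both endpoints in at least one bag. Running intersection: for every vertex, the bags containing it form a connected subtree. All three properties hold, so this is a valid tree decomposition of width max|bag| − 1 = 3, and hence tw(G) ≤ 3.

Yes; width 3.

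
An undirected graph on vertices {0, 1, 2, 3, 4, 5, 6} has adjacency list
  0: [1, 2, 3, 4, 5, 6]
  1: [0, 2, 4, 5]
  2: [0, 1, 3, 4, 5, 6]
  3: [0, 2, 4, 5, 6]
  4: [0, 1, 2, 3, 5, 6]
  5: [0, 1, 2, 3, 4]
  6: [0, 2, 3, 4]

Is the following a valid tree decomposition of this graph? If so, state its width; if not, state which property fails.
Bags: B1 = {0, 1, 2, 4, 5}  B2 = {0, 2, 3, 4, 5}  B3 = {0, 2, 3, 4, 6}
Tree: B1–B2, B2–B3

Every vertex of G appears in some bag (union = {0, 1, 2, 3, 4, 5, 6}); every edge is covered by a bag; and for each vertex v the set of bags containing v is connected in the bag tree. The decomposition is therefore valid. The largest bag has 5 vertices, so the width is 4.

Yes; width 4.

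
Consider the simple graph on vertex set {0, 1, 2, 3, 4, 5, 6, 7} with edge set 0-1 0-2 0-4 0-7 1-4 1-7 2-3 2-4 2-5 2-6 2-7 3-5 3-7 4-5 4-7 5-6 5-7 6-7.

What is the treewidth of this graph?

A width-3 tree decomposition is:
Bags: B1 = {2, 5, 6, 7}  B2 = {2, 3, 5, 7}  B3 = {2, 4, 5, 7}  B4 = {0, 2, 4, 7}  B5 = {0, 1, 4, 7}
Tree: B1–B2, B1–B3, B3–B4, B4–B5
The largest bag has 4 vertices, giving width 3; this decomposition certifies tw(G) ≤ 3. On the other hand G contains the 4-clique {0, 1, 4, 7}. A clique must lie in a single bag of any decomposition, so no decomposition can have width below 3. Combining the bounds, tw(G) = 3.

3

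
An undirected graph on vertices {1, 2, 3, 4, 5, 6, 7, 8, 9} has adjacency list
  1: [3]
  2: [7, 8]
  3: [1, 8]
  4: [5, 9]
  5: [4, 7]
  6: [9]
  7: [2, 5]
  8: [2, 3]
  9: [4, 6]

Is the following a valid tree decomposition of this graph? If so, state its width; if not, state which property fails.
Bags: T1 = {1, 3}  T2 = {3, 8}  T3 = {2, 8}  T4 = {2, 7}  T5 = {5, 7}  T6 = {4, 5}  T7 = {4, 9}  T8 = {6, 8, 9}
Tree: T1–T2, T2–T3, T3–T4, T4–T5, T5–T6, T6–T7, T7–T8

A tree decomposition must satisfy three properties: every vertex lies in some bag; for every edge, both endpoints lie together in some bag; and for every vertex, the bags containing it form a connected subtree. Here bags containing vertex 8 are not connected in the tree, so the decomposition is invalid.

No — bags containing vertex 8 are not connected in the tree.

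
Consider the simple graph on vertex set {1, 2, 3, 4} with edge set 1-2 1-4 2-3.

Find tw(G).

1

A width-1 tree decomposition is:
Bags: B1 = {2, 3}  B2 = {1, 2}  B3 = {1, 4}
Tree: B1–B2, B2–B3
Every bag has size at most 2, so the width is 2 − 1 = 1 and tw(G) ≤ 1. Any graph with an edge has treewidth ≥ 1, and G has the edge 3–2. Hence tw(G) = 1 exactly.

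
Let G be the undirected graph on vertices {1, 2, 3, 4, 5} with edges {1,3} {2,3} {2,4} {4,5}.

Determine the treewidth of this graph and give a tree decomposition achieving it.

Treewidth 1.
One such decomposition:
Bags: B1 = {4, 5}  B2 = {2, 4}  B3 = {2, 3}  B4 = {1, 3}
Tree: B1–B2, B2–B3, B3–B4

Each bag holds 2 vertices, so the decomposition has width 1, which upper-bounds the treewidth. Since G has at least one edge (e.g. 5–4), it is not an edgeless graph, so tw(G) ≥ 1. Combining the bounds, tw(G) = 1.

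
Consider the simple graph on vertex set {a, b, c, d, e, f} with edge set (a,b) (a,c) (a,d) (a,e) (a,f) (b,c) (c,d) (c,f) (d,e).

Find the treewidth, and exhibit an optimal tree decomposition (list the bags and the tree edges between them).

The largest bag has 3 vertices, giving width 2; this decomposition certifies tw(G) ≤ 2. Conversely, {a, d, e} is a clique of size 3, and the vertices of any clique must share a bag in every tree decomposition; so some bag has ≥ 3 vertices and tw(G) ≥ 2. Therefore the treewidth is 2.

Treewidth 2.
Bags: B1 = {a, b, c}  B2 = {a, c, d}  B3 = {a, c, f}  B4 = {a, d, e}
Tree: B1–B2, B1–B3, B2–B4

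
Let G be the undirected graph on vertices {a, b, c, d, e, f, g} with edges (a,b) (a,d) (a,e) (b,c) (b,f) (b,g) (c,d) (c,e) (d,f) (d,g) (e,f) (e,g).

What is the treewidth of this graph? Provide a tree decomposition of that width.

Treewidth 3.
Bags: B1 = {b, d, e, g}  B2 = {b, c, d, e}  B3 = {b, d, e, f}  B4 = {a, b, d, e}
Tree: B1–B2, B2–B3, B3–B4

Each bag holds 4 vertices, so the decomposition has width 3, which upper-bounds the treewidth. For the lower bound: the 4 vertex sets {e,g}, {c,d}, {b}, {f} are disjoint, each induces a connected subgraph, and every pair is joined by at least one edge of G. Contracting each set to a single vertex therefore yields K_{4} as a minor, and since treewidth is minor-monotone, tw(G) ≥ tw(K_{4}) = 3. The upper and lower bounds meet at 3, so that is the treewidth.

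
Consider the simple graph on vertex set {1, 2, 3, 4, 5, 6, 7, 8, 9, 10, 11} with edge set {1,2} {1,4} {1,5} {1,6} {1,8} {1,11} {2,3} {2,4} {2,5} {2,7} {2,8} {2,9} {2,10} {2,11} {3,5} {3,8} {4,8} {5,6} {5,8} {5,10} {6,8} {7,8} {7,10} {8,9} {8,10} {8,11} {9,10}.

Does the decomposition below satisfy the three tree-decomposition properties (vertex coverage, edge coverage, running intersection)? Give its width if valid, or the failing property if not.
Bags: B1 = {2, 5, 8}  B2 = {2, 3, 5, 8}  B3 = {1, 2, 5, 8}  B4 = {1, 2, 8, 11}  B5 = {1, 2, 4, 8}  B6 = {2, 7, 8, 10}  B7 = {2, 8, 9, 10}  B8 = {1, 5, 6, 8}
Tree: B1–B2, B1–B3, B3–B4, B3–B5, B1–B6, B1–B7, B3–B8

No — edge (10,5) lies in no bag.

A tree decomposition must satisfy three properties: every vertex lies in some bag; for every edge, both endpoints lie together in some bag; and for every vertex, the bags containing it form a connected subtree. Here edge (10,5) lies in no bag, so the decomposition is invalid.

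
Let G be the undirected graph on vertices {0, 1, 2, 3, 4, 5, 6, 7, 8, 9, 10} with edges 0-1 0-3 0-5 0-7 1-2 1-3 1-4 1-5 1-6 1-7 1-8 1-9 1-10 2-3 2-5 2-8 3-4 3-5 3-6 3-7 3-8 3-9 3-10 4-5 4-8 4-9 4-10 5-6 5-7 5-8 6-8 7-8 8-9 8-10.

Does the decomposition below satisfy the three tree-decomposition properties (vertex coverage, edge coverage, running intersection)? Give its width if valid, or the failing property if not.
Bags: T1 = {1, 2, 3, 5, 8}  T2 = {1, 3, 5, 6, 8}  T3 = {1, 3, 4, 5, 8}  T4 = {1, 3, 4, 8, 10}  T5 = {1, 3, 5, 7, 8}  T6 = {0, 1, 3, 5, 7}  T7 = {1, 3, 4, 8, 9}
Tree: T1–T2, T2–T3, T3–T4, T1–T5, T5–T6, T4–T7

Checking the three conditions: (i) the bags cover all of {0, 1, 2, 3, 4, 5, 6, 7, 8, 9, 10}; (ii) for each edge, some bag contains both endpoints; (iii) the bags containing any fixed vertex form a subtree. All hold, so the decomposition is valid with width 5 − 1 = 4.

Yes; width 4.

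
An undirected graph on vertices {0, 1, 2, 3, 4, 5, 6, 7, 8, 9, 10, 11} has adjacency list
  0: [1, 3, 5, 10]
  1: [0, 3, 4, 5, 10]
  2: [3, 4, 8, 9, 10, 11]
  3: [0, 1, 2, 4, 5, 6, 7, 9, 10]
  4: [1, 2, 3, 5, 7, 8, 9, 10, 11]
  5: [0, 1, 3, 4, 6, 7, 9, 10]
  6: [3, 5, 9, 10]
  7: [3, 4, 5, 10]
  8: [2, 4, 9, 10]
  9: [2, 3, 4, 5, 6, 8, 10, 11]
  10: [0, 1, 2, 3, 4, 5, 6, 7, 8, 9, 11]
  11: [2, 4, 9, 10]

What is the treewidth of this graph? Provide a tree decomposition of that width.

The largest bag has 5 vertices, giving width 4; this decomposition certifies tw(G) ≤ 4. On the other hand G contains the 5-clique {2, 4, 8, 9, 10}. A clique must lie in a single bag of any decomposition, so no decomposition can have width below 4. The upper and lower bounds meet at 4, so that is the treewidth.

Treewidth 4.
Bags: B1 = {1, 3, 4, 5, 10}  B2 = {3, 4, 5, 9, 10}  B3 = {0, 1, 3, 5, 10}  B4 = {2, 3, 4, 9, 10}  B5 = {2, 4, 9, 10, 11}  B6 = {3, 5, 6, 9, 10}  B7 = {2, 4, 8, 9, 10}  B8 = {3, 4, 5, 7, 10}
Tree: B1–B2, B1–B3, B2–B4, B4–B5, B2–B6, B4–B7, B1–B8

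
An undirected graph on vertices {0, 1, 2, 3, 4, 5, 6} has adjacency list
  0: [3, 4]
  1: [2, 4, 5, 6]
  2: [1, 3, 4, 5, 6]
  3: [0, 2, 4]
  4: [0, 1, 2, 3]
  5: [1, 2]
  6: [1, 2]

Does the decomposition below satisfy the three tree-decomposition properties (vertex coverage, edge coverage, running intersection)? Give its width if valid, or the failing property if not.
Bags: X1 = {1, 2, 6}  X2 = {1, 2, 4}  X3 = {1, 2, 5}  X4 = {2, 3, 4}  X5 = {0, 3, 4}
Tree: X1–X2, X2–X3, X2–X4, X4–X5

Yes; width 2.

Every vertex of G appears in some bag (union = {0, 1, 2, 3, 4, 5, 6}); every edge is covered by a bag; and for each vertex v the set of bags containing v is connected in the bag tree. The decomposition is therefore valid. The largest bag has 3 vertices, so the width is 2.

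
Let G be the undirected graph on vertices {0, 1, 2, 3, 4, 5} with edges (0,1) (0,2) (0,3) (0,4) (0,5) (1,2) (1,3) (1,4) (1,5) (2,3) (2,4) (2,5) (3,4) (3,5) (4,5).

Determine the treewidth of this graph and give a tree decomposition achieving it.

With just one bag of size 6, the width is 6 − 1 = 5, so tw(G) ≤ 5. On the other hand G contains the 6-clique {0, 1, 2, 3, 4, 5}. A clique must lie in a single bag of any decomposition, so no decomposition can have width below 5. The upper and lower bounds meet at 5, so that is the treewidth.

Treewidth 5.
One such decomposition:
Bags: B1 = {0, 1, 2, 3, 4, 5}
Tree: (single bag)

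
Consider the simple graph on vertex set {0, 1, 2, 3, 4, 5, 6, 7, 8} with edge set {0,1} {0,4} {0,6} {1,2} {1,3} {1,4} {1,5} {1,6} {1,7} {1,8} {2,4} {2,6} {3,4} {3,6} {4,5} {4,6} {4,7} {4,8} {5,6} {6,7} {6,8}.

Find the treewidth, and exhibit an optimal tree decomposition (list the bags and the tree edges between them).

The largest bag has 4 vertices, giving width 3; this decomposition certifies tw(G) ≤ 3. For the lower bound, the 4 vertices {0, 1, 4, 6} are pairwise adjacent, and any tree decomposition puts a clique entirely inside one bag — forcing width ≥ 3. The upper and lower bounds meet at 3, so that is the treewidth.

Treewidth 3.
One optimal decomposition is:
Bags: B1 = {1, 4, 6, 8}  B2 = {1, 4, 6, 7}  B3 = {1, 2, 4, 6}  B4 = {0, 1, 4, 6}  B5 = {1, 4, 5, 6}  B6 = {1, 3, 4, 6}
Tree: B1–B2, B2–B3, B1–B4, B1–B5, B4–B6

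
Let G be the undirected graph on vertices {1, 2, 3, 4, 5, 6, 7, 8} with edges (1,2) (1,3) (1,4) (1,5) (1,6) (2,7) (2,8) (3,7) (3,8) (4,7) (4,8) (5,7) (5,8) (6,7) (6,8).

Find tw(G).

A width-3 tree decomposition is:
Bags: B1 = {1, 5, 7, 8}  B2 = {1, 4, 7, 8}  B3 = {1, 2, 7, 8}  B4 = {1, 3, 7, 8}  B5 = {1, 6, 7, 8}
Tree: B1–B2, B2–B3, B3–B4, B4–B5
Every bag has size at most 4, so the width is 4 − 1 = 3 and tw(G) ≤ 3. For the lower bound: the 4 vertex sets {5,7}, {4,8}, {1}, {2} are disjoint, each induces a connected subgraph, and every pair is joined by at least one edge of G. Contracting each set to a single vertex therefore yields K_{4} as a minor, and since treewidth is minor-monotone, tw(G) ≥ tw(K_{4}) = 3. Therefore the treewidth is 3.

3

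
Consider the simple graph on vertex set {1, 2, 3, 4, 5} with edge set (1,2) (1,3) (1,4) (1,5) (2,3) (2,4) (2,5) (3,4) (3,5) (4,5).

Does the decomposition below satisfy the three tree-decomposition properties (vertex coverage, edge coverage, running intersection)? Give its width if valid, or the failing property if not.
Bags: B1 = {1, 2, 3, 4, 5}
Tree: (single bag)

Yes; width 4.

Vertex coverage: the bags together contain {1, 2, 3, 4, 5}, the full vertex set. Edge coverage: each edge of G has both endpoints in at least one bag. Running intersection: for every vertex, the bags containing it form a connected subtree. All three properties hold, so this is a valid tree decomposition of width max|bag| − 1 = 4, and hence tw(G) ≤ 4.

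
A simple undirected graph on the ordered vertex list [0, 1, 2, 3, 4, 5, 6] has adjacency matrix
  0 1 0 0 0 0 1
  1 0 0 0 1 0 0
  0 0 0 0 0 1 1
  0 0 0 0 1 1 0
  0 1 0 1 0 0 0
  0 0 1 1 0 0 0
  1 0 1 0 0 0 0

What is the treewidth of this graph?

A width-2 tree decomposition is:
Bags: B1 = {0, 1, 6}  B2 = {1, 2, 6}  B3 = {1, 2, 5}  B4 = {1, 3, 5}  B5 = {1, 3, 4}
Tree: B1–B2, B2–B3, B3–B4, B4–B5
Each bag holds 3 vertices, so the decomposition has width 2, which upper-bounds the treewidth. Since 1–0–6–2–5–3–4–1 is a cycle in G, G is not acyclic. Forests are exactly the graphs of treewidth ≤ 1, so tw(G) ≥ 2. Hence tw(G) = 2 exactly.

2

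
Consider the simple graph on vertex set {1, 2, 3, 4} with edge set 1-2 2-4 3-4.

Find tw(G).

1

A width-1 tree decomposition is:
Bags: B1 = {2, 4}  B2 = {1, 2}  B3 = {3, 4}
Tree: B1–B2, B1–B3
Each bag holds 2 vertices, so the decomposition has width 1, which upper-bounds the treewidth. Any graph with an edge has treewidth ≥ 1, and G has the edge 4–2. Combining the bounds, tw(G) = 1.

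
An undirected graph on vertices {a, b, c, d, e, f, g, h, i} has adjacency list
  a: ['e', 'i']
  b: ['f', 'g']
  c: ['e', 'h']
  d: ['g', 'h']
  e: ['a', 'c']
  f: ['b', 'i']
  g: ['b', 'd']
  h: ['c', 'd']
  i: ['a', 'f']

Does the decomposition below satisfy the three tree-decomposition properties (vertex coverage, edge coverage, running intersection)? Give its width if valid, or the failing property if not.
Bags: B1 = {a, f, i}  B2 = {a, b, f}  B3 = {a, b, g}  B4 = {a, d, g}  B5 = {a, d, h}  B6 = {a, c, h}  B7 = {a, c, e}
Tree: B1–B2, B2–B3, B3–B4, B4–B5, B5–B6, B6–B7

Yes; width 2.

Vertex coverage: the bags together contain {a, b, c, d, e, f, g, h, i}, the full vertex set. Edge coverage: each edge of G has both endpoints in at least one bag. Running intersection: for every vertex, the bags containing it form a connected subtree. All three properties hold, so this is a valid tree decomposition of width max|bag| − 1 = 2, and hence tw(G) ≤ 2.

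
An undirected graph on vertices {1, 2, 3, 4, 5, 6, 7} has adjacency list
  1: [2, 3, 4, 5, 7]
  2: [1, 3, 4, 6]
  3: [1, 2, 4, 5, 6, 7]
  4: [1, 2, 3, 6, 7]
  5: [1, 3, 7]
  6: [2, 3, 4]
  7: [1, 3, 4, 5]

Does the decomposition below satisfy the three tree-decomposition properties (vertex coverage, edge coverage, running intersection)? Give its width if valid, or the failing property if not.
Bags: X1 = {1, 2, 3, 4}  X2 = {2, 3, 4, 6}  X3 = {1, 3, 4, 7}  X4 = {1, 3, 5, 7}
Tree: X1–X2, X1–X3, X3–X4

Yes; width 3.

Every vertex of G appears in some bag (union = {1, 2, 3, 4, 5, 6, 7}); every edge is covered by a bag; and for each vertex v the set of bags containing v is connected in the bag tree. The decomposition is therefore valid. The largest bag has 4 vertices, so the width is 3.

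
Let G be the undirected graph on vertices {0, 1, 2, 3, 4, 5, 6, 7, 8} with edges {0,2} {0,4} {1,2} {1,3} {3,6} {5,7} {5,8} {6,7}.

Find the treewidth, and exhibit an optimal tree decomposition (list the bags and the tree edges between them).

Treewidth 1.
One such decomposition:
Bags: B1 = {5, 8}  B2 = {5, 7}  B3 = {6, 7}  B4 = {3, 6}  B5 = {1, 3}  B6 = {1, 2}  B7 = {0, 2}  B8 = {0, 4}
Tree: B1–B2, B2–B3, B3–B4, B4–B5, B5–B6, B6–B7, B7–B8

Every bag has size at most 2, so the width is 2 − 1 = 1 and tw(G) ≤ 1. Any graph with an edge has treewidth ≥ 1, and G has the edge 8–5. Combining the bounds, tw(G) = 1.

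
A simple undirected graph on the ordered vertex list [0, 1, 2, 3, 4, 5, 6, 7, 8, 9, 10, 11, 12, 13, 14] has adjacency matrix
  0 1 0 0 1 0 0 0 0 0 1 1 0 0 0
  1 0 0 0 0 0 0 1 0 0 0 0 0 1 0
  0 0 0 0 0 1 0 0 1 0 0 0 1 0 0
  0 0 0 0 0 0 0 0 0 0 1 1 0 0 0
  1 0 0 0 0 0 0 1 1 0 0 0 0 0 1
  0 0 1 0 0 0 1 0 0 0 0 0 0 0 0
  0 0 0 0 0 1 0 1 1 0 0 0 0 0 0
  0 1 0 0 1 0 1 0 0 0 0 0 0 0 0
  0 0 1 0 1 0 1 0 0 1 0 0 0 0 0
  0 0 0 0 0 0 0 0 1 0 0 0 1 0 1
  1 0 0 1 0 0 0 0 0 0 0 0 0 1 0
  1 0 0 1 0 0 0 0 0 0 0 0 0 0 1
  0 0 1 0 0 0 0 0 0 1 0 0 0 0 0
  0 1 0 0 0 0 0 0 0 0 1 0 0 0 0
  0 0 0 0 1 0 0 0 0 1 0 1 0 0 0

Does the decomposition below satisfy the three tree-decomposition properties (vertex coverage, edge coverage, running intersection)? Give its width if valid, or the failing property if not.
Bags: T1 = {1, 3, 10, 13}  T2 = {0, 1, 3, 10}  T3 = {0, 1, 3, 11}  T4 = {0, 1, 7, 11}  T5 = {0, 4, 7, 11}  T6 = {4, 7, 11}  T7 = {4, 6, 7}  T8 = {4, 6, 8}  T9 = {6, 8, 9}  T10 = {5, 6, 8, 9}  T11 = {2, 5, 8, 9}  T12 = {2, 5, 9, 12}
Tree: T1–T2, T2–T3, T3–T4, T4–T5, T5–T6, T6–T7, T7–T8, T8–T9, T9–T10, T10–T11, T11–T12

No — vertex 14 appears in no bag.

A tree decomposition must satisfy three properties: every vertex lies in some bag; for every edge, both endpoints lie together in some bag; and for every vertex, the bags containing it form a connected subtree. Here vertex 14 appears in no bag, so the decomposition is invalid.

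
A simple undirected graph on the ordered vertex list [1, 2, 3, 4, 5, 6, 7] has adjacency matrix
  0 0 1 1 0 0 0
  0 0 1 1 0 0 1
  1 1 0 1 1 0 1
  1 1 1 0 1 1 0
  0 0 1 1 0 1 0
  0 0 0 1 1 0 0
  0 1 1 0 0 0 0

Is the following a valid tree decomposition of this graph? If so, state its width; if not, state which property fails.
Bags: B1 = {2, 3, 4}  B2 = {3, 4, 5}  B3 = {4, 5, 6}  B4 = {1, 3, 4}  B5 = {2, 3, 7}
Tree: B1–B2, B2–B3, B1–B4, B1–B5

Every vertex of G appears in some bag (union = {1, 2, 3, 4, 5, 6, 7}); every edge is covered by a bag; and for each vertex v the set of bags containing v is connected in the bag tree. The decomposition is therefore valid. The largest bag has 3 vertices, so the width is 2.

Yes; width 2.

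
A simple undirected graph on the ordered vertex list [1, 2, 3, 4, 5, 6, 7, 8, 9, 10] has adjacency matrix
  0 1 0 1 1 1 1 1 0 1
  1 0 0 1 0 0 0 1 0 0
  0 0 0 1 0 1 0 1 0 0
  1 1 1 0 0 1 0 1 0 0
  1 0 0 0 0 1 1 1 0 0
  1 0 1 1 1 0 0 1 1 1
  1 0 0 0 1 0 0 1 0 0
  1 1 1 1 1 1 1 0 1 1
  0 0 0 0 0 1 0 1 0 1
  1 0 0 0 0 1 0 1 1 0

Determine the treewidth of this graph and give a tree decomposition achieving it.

Treewidth 3.
One such decomposition:
Bags: B1 = {6, 8, 9, 10}  B2 = {1, 6, 8, 10}  B3 = {1, 4, 6, 8}  B4 = {1, 5, 6, 8}  B5 = {3, 4, 6, 8}  B6 = {1, 2, 4, 8}  B7 = {1, 5, 7, 8}
Tree: B1–B2, B2–B3, B2–B4, B3–B5, B3–B6, B4–B7

Each bag holds 4 vertices, so the decomposition has width 3, which upper-bounds the treewidth. For the lower bound, the 4 vertices {1, 2, 4, 8} are pairwise adjacent, and any tree decomposition puts a clique entirely inside one bag — forcing width ≥ 3. The upper and lower bounds meet at 3, so that is the treewidth.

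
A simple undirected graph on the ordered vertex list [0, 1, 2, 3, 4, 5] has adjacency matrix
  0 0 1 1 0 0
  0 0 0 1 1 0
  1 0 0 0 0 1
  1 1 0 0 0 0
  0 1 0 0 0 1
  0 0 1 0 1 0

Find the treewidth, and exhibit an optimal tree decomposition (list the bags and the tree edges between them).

Treewidth 2.
One such decomposition:
Bags: B1 = {1, 3, 4}  B2 = {3, 4, 5}  B3 = {2, 3, 5}  B4 = {0, 2, 3}
Tree: B1–B2, B2–B3, B3–B4

Every bag has size at most 3, so the width is 3 − 1 = 2 and tw(G) ≤ 2. The edges 3–1–4–5–2–0–3 form a cycle, so G is not a tree and its treewidth is at least 2. The upper and lower bounds meet at 2, so that is the treewidth.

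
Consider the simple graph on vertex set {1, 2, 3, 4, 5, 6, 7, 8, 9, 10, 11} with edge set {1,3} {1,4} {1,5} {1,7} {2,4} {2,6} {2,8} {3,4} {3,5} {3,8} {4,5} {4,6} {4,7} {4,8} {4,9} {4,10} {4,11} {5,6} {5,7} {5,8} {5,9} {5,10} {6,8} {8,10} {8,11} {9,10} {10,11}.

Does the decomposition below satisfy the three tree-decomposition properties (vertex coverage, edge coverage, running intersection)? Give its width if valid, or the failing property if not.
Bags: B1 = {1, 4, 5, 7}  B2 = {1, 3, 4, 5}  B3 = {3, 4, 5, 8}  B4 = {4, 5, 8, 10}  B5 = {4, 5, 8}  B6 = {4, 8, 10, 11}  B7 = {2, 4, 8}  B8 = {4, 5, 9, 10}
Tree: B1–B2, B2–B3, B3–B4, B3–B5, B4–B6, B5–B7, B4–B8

No — vertex 6 appears in no bag.

A tree decomposition must satisfy three properties: every vertex lies in some bag; for every edge, both endpoints lie together in some bag; and for every vertex, the bags containing it form a connected subtree. Here vertex 6 appears in no bag, so the decomposition is invalid.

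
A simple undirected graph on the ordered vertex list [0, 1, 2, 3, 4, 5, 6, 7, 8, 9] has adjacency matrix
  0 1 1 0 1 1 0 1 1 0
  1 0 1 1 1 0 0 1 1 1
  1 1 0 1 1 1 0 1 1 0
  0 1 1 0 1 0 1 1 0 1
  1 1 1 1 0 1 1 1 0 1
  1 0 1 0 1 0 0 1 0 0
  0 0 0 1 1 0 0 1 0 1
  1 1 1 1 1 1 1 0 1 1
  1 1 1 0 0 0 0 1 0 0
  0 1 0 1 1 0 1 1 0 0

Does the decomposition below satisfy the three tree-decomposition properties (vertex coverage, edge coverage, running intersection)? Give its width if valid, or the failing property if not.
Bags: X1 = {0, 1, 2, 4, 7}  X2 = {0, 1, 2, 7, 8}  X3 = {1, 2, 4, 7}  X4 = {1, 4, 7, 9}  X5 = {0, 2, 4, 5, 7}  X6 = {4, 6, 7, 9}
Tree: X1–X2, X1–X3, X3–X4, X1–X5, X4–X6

A tree decomposition must satisfy three properties: every vertex lies in some bag; for every edge, both endpoints lie together in some bag; and for every vertex, the bags containing it form a connected subtree. Here vertex 3 appears in no bag, so the decomposition is invalid.

No — vertex 3 appears in no bag.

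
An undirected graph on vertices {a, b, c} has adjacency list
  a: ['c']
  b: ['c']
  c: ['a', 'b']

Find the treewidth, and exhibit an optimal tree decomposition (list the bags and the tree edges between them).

Treewidth 1.
One such decomposition:
Bags: B1 = {a, c}  B2 = {b, c}
Tree: B1–B2

Every bag has size at most 2, so the width is 2 − 1 = 1 and tw(G) ≤ 1. Any graph with an edge has treewidth ≥ 1, and G has the edge a–c. Hence tw(G) = 1 exactly.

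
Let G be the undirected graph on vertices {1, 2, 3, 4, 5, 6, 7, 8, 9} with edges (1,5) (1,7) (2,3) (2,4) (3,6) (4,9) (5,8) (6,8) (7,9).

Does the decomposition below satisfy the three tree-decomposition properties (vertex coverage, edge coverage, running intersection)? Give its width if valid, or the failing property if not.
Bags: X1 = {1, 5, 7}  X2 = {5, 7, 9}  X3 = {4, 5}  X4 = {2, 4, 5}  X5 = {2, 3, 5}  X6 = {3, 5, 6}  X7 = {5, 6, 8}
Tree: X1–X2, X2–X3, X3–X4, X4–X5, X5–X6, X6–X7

No — edge (9,4) lies in no bag.

A tree decomposition must satisfy three properties: every vertex lies in some bag; for every edge, both endpoints lie together in some bag; and for every vertex, the bags containing it form a connected subtree. Here edge (9,4) lies in no bag, so the decomposition is invalid.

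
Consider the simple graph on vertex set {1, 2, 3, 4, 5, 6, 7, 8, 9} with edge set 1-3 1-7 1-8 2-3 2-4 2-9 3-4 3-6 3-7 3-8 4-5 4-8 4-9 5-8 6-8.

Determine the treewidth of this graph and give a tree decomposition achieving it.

Treewidth 2.
One such decomposition:
Bags: B1 = {3, 4, 8}  B2 = {1, 3, 8}  B3 = {1, 3, 7}  B4 = {4, 5, 8}  B5 = {3, 6, 8}  B6 = {2, 3, 4}  B7 = {2, 4, 9}
Tree: B1–B2, B2–B3, B1–B4, B2–B5, B1–B6, B6–B7

Each bag holds 3 vertices, so the decomposition has width 2, which upper-bounds the treewidth. For the lower bound, the 3 vertices {2, 4, 9} are pairwise adjacent, and any tree decomposition puts a clique entirely inside one bag — forcing width ≥ 2. Combining the bounds, tw(G) = 2.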